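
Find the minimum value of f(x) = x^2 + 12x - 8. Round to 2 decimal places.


For a quadratic f(x) = ax^2 + bx + c with a > 0, the minimum is at the vertex.
Vertex x-coordinate: x = -b/(2a)
x = -(12) / (2 * 1)
x = -12/2 = -6
Substitute back to find the minimum value:
f(-6) = 1 * (-6)^2 + 12 * (-6) - 8
= 36 - 72 - 8
= -44 = -44.00

-44.00


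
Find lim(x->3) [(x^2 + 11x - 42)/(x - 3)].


Direct substitution gives 0/0, so we factor the numerator.
Factor: (x^2 + 11x - 42) = (x - 3)(x + 14)
Cancel the common factor (x - 3):
(x^2 + 11x - 42)/(x - 3) = (x + 14)
Now substitute x = 3:
= (3) - (-14) = 17

17


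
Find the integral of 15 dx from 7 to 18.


The integral of a constant k over [a, b] equals k * (b - a).
integral from 7 to 18 of 15 dx
= 15 * (18 - 7)
= 15 * 11
= 165

165


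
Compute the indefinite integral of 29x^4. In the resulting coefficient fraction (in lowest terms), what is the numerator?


Apply the power rule for integration:
integral of ax^n dx = a/(n+1) * x^(n+1) + C
integral of 29x^4 dx
= 29/5 * x^5 + C
The coefficient in lowest terms is 29/5, and its numerator is 29

29


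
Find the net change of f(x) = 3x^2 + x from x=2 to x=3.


Net change = f(b) - f(a)
f(x) = 3x^2 + x
Compute f(3):
f(3) = 3 * 3^2 + 1 * 3 + 0
= 27 + 3 + 0
= 30
Compute f(2):
f(2) = 3 * 2^2 + 1 * 2 + 0
= 12 + 2 + 0
= 14
Net change = 30 - 14 = 16

16


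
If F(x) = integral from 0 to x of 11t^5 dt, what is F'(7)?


By the Fundamental Theorem of Calculus (Part 1):
If F(x) = integral from 0 to x of f(t) dt, then F'(x) = f(x)
Here f(t) = 11t^5
So F'(x) = 11x^5
Evaluate at x = 7:
F'(7) = 11 * 7^5
= 11 * 16807
= 184877

184877


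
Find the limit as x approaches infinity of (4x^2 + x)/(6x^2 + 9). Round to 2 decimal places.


For limits at infinity with equal-degree polynomials,
we compare leading coefficients.
Numerator leading term: 4x^2
Denominator leading term: 6x^2
Divide both by x^2:
lim = (4 + 1/x) / (6 + 9/x^2)
As x -> infinity, the 1/x and 1/x^2 terms vanish:
= 4/6 = 2/3 ≈ 0.67

0.67


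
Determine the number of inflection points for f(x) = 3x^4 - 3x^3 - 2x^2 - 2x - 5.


Inflection points occur where f''(x) = 0 and concavity changes.
f(x) = 3x^4 - 3x^3 - 2x^2 - 2x - 5
f'(x) = 12x^3 - 9x^2 - 4x - 2
f''(x) = 36x^2 - 18x - 4
This is a quadratic in x. Use the discriminant to count real roots.
Discriminant = (-18)^2 - 4 * 36 * (-4)
= 324 - (-576)
= 900
Since discriminant > 0, f''(x) = 0 has 2 distinct real solutions.
A quadratic with two distinct real roots changes sign at each root, so concavity changes at both.
Number of inflection points: 2

2


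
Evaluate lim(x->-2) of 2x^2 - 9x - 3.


Since polynomials are continuous, we use direct substitution.
lim(x->-2) of 2x^2 - 9x - 3
= 2 * (-2)^2 - 9 * (-2) - 3
= 8 + 18 - 3
= 23

23


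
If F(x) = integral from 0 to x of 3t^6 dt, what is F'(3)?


By the Fundamental Theorem of Calculus (Part 1):
If F(x) = integral from 0 to x of f(t) dt, then F'(x) = f(x)
Here f(t) = 3t^6
So F'(x) = 3x^6
Evaluate at x = 3:
F'(3) = 3 * 3^6
= 3 * 729
= 2187

2187


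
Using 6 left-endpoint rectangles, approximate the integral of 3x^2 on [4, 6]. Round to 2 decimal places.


Left Riemann sum uses left endpoints of each subinterval.
Interval: [4, 6], n = 6
dx = (6 - 4) / 6 = 1/3
Left endpoints: [4, 13/3, 14/3, 5, 16/3, 17/3]
f values: [48, 169/3, 196/3, 75, 256/3, 289/3]
Sum = dx * (sum of f values)
= 1/3 * 1279/3
= 1279/9 ≈ 142.11

142.11


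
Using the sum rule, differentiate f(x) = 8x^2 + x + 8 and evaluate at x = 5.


Differentiate term by term using power and sum rules:
f(x) = 8x^2 + x + 8
f'(x) = 16x + 1
Substitute x = 5:
f'(5) = 16 * 5 + 1
= 80 + 1
= 81

81


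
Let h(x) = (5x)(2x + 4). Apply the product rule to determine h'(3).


Let u(x) = 5x and v(x) = 2x + 4
u'(x) = 5
v'(x) = 2
Product rule: h'(x) = u'(x)*v(x) + u(x)*v'(x)
= 5 * (2x + 4) + (5x) * 2
At x = 3:
u(3) = 5 * 3 + 0 = 15
v(3) = 2 * 3 + 4 = 10
h'(3) = 5 * 10 + 15 * 2
= 50 + 30
= 80

80


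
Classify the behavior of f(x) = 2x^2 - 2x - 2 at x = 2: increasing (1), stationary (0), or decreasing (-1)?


Compute f'(x) to determine behavior:
f'(x) = 4x - 2
f'(2) = 4 * 2 - 2
= 8 - 2
= 6
Since f'(2) > 0, the function is increasing (1)

1


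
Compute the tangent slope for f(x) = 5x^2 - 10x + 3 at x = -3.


The slope of the tangent line equals f'(x) at the point.
f(x) = 5x^2 - 10x + 3
f'(x) = 10x - 10
At x = -3:
f'(-3) = 10 * (-3) - 10
= -30 - 10
= -40

-40


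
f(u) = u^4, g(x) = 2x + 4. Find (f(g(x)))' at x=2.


Using the chain rule: (f(g(x)))' = f'(g(x)) * g'(x)
First, find g(2):
g(2) = 2 * 2 + 4 = 8
Next, f'(u) = 4u^3
And g'(x) = 2
So f'(g(2)) * g'(2)
= 4 * 8^3 * 2
= 4 * 512 * 2
= 4096

4096


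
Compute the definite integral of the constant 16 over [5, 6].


The integral of a constant k over [a, b] equals k * (b - a).
integral from 5 to 6 of 16 dx
= 16 * (6 - 5)
= 16 * 1
= 16

16


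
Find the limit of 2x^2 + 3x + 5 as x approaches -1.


Since polynomials are continuous, we use direct substitution.
lim(x->-1) of 2x^2 + 3x + 5
= 2 * (-1)^2 + 3 * (-1) + 5
= 2 - 3 + 5
= 4

4


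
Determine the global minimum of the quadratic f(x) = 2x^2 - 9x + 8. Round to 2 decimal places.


For a quadratic f(x) = ax^2 + bx + c with a > 0, the minimum is at the vertex.
Vertex x-coordinate: x = -b/(2a)
x = -(-9) / (2 * 2)
x = 9/4
Substitute back to find the minimum value:
f(9/4) = 2 * (9/4)^2 - 9 * (9/4) + 8
= 81/8 - 81/4 + 8
= -17/8 ≈ -2.13

-2.13


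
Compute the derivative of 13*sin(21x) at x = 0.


Apply the chain rule to differentiate 13*sin(21x):
d/dx [13*sin(21x)]
= 13 * cos(21x) * d/dx(21x)
= 13 * 21 * cos(21x)
= 273 * cos(21x)
Evaluate at x = 0:
= 273 * cos(0)
= 273 * 1
= 273

273


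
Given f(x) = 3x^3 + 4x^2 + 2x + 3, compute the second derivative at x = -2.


First derivative:
f'(x) = 9x^2 + 8x + 2
Second derivative:
f''(x) = 18x + 8
Substitute x = -2:
f''(-2) = 18 * (-2) + 8
= -36 + 8
= -28

-28


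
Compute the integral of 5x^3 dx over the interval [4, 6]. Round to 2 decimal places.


Find the antiderivative of 5x^3:
F(x) = 5/4 * x^4
Apply the Fundamental Theorem of Calculus:
F(6) - F(4)
= 5/4 * 6^4 - 5/4 * 4^4
= 5/4 * (1296 - 256)
= 5/4 * 1040
= 1300 = 1300.00

1300.00


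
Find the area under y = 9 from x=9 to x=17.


The area under a constant function y = 9 is a rectangle.
Width = 17 - 9 = 8
Height = 9
Area = width * height
= 8 * 9
= 72

72


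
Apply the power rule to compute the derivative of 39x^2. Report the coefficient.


We apply the power rule: d/dx [ax^n] = a*n * x^(n-1)
d/dx [39x^2]
= 39 * 2 * x^(2-1)
= 78x
The coefficient is 78

78


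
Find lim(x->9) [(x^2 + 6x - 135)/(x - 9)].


Direct substitution gives 0/0, so we factor the numerator.
Factor: (x^2 + 6x - 135) = (x - 9)(x + 15)
Cancel the common factor (x - 9):
(x^2 + 6x - 135)/(x - 9) = (x + 15)
Now substitute x = 9:
= (9) - (-15) = 24

24


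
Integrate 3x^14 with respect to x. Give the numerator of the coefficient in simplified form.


Apply the power rule for integration:
integral of ax^n dx = a/(n+1) * x^(n+1) + C
integral of 3x^14 dx
= 3/15 * x^15 + C
= 1/5 * x^15 + C
The coefficient in lowest terms is 1/5, and its numerator is 1

1


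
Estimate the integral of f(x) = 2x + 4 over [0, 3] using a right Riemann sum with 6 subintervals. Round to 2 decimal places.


Right Riemann sum uses right endpoints of each subinterval.
Interval: [0, 3], n = 6
dx = (3 - 0) / 6 = 1/2
Right endpoints: [1/2, 1, 3/2, 2, 5/2, 3]
f values: [5, 6, 7, 8, 9, 10]
Sum = dx * (sum of f values)
= 1/2 * 45
= 45/2 = 22.50

22.50


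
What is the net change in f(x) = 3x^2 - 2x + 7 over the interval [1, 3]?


Net change = f(b) - f(a)
f(x) = 3x^2 - 2x + 7
Compute f(3):
f(3) = 3 * 3^2 - 2 * 3 + 7
= 27 - 6 + 7
= 28
Compute f(1):
f(1) = 3 * 1^2 - 2 * 1 + 7
= 3 - 2 + 7
= 8
Net change = 28 - 8 = 20

20


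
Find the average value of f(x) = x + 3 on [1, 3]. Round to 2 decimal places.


Average value = 1/(b-a) * integral from a to b of f(x) dx
First compute the integral of x + 3:
F(x) = (1/2)x^2 + 3x
F(3) = 1/2 * 9 + 3 * 3 = 27/2
F(1) = 1/2 * 1 + 3 * 1 = 7/2
Integral = 27/2 - 7/2 = 10
Average = 10 / (3 - 1) = 10 / 2
= 5 = 5.00

5.00


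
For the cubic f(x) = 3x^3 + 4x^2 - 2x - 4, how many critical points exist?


Find where f'(x) = 0:
f(x) = 3x^3 + 4x^2 - 2x - 4
f'(x) = 9x^2 + 8x - 2
This is a quadratic in x. Use the discriminant to count real roots.
Discriminant = (8)^2 - 4 * 9 * (-2)
= 64 - (-72)
= 136
Since discriminant > 0, f'(x) = 0 has 2 real solutions.
Number of critical points: 2

2


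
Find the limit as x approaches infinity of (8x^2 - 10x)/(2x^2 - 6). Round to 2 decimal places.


For limits at infinity with equal-degree polynomials,
we compare leading coefficients.
Numerator leading term: 8x^2
Denominator leading term: 2x^2
Divide both by x^2:
lim = (8 - 10/x) / (2 - 6/x^2)
As x -> infinity, the 1/x and 1/x^2 terms vanish:
= 8/2 = 4 = 4.00

4.00


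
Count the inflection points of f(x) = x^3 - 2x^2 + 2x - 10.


Inflection points occur where f''(x) = 0 and concavity changes.
f(x) = x^3 - 2x^2 + 2x - 10
f'(x) = 3x^2 - 4x + 2
f''(x) = 6x - 4
Set f''(x) = 0:
6x - 4 = 0
x = 4 / 6 = 2/3
Since f''(x) is linear (degree 1), it changes sign at this point.
Therefore there is exactly 1 inflection point.

1


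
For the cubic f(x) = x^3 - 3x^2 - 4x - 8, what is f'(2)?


Differentiate f(x) = x^3 - 3x^2 - 4x - 8 term by term:
f'(x) = 3x^2 - 6x - 4
Substitute x = 2:
f'(2) = 3 * 2^2 - 6 * 2 - 4
= 12 - 12 - 4
= -4

-4


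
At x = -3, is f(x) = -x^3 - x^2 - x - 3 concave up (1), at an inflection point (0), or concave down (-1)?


Concavity is determined by the sign of f''(x).
f(x) = -x^3 - x^2 - x - 3
f'(x) = -3x^2 - 2x - 1
f''(x) = -6x - 2
f''(-3) = -6 * (-3) - 2
= 18 - 2
= 16
Since f''(-3) > 0, the function is concave up (1)

1


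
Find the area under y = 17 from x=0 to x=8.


The area under a constant function y = 17 is a rectangle.
Width = 8 - 0 = 8
Height = 17
Area = width * height
= 8 * 17
= 136

136


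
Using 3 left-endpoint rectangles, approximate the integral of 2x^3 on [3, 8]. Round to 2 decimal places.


Left Riemann sum uses left endpoints of each subinterval.
Interval: [3, 8], n = 3
dx = (8 - 3) / 3 = 5/3
Left endpoints: [3, 14/3, 19/3]
f values: [54, 5488/27, 13718/27]
Sum = dx * (sum of f values)
= 5/3 * 2296/3
= 11480/9 ≈ 1275.56

1275.56


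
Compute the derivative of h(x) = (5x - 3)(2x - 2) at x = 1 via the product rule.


Let u(x) = 5x - 3 and v(x) = 2x - 2
u'(x) = 5
v'(x) = 2
Product rule: h'(x) = u'(x)*v(x) + u(x)*v'(x)
= 5 * (2x - 2) + (5x - 3) * 2
At x = 1:
u(1) = 5 * 1 - 3 = 2
v(1) = 2 * 1 - 2 = 0
h'(1) = 5 * 0 + 2 * 2
= 0 + 4
= 4

4


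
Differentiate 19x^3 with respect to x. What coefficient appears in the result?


We apply the power rule: d/dx [ax^n] = a*n * x^(n-1)
d/dx [19x^3]
= 19 * 3 * x^(3-1)
= 57x^2
The coefficient is 57

57


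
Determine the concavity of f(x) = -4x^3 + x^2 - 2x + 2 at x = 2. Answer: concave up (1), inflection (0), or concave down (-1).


Concavity is determined by the sign of f''(x).
f(x) = -4x^3 + x^2 - 2x + 2
f'(x) = -12x^2 + 2x - 2
f''(x) = -24x + 2
f''(2) = -24 * 2 + 2
= -48 + 2
= -46
Since f''(2) < 0, the function is concave down (-1)

-1


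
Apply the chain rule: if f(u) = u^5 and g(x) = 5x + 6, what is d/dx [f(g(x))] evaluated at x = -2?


Using the chain rule: (f(g(x)))' = f'(g(x)) * g'(x)
First, find g(-2):
g(-2) = 5 * (-2) + 6 = -4
Next, f'(u) = 5u^4
And g'(x) = 5
So f'(g(-2)) * g'(-2)
= 5 * (-4)^4 * 5
= 5 * 256 * 5
= 6400

6400


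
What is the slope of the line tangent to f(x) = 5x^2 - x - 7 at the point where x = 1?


The slope of the tangent line equals f'(x) at the point.
f(x) = 5x^2 - x - 7
f'(x) = 10x - 1
At x = 1:
f'(1) = 10 * 1 - 1
= 10 - 1
= 9

9


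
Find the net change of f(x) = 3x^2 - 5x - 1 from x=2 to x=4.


Net change = f(b) - f(a)
f(x) = 3x^2 - 5x - 1
Compute f(4):
f(4) = 3 * 4^2 - 5 * 4 - 1
= 48 - 20 - 1
= 27
Compute f(2):
f(2) = 3 * 2^2 - 5 * 2 - 1
= 12 - 10 - 1
= 1
Net change = 27 - 1 = 26

26


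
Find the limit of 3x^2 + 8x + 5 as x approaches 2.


Since polynomials are continuous, we use direct substitution.
lim(x->2) of 3x^2 + 8x + 5
= 3 * 2^2 + 8 * 2 + 5
= 12 + 16 + 5
= 33

33


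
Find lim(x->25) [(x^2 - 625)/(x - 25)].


Direct substitution gives 0/0, so we factor the numerator.
Factor: (x^2 - 625) = (x - 25)(x + 25)
Cancel the common factor (x - 25):
(x^2 - 625)/(x - 25) = (x + 25)
Now substitute x = 25:
= (25 + 25) = 50

50


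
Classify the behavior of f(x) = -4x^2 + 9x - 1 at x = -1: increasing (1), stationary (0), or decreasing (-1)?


Compute f'(x) to determine behavior:
f'(x) = -8x + 9
f'(-1) = -8 * (-1) + 9
= 8 + 9
= 17
Since f'(-1) > 0, the function is increasing (1)

1


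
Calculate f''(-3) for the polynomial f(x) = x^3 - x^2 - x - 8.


First derivative:
f'(x) = 3x^2 - 2x - 1
Second derivative:
f''(x) = 6x - 2
Substitute x = -3:
f''(-3) = 6 * (-3) - 2
= -18 - 2
= -20

-20


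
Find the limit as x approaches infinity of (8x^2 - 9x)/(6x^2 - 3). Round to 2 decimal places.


For limits at infinity with equal-degree polynomials,
we compare leading coefficients.
Numerator leading term: 8x^2
Denominator leading term: 6x^2
Divide both by x^2:
lim = (8 - 9/x) / (6 - 3/x^2)
As x -> infinity, the 1/x and 1/x^2 terms vanish:
= 8/6 = 4/3 ≈ 1.33

1.33


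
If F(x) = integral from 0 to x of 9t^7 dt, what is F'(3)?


By the Fundamental Theorem of Calculus (Part 1):
If F(x) = integral from 0 to x of f(t) dt, then F'(x) = f(x)
Here f(t) = 9t^7
So F'(x) = 9x^7
Evaluate at x = 3:
F'(3) = 9 * 3^7
= 9 * 2187
= 19683

19683


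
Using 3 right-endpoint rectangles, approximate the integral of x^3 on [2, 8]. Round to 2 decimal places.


Right Riemann sum uses right endpoints of each subinterval.
Interval: [2, 8], n = 3
dx = (8 - 2) / 3 = 2
Right endpoints: [4, 6, 8]
f values: [64, 216, 512]
Sum = dx * (sum of f values)
= 2 * 792
= 1584 = 1584.00

1584.00


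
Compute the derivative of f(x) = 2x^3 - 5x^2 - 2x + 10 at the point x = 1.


Differentiate f(x) = 2x^3 - 5x^2 - 2x + 10 term by term:
f'(x) = 6x^2 - 10x - 2
Substitute x = 1:
f'(1) = 6 * 1^2 - 10 * 1 - 2
= 6 - 10 - 2
= -6

-6


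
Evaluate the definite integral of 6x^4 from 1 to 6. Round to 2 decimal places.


Find the antiderivative of 6x^4:
F(x) = 6/5 * x^5
Apply the Fundamental Theorem of Calculus:
F(6) - F(1)
= 6/5 * 6^5 - 6/5 * 1^5
= 6/5 * (7776 - 1)
= 6/5 * 7775
= 9330 = 9330.00

9330.00


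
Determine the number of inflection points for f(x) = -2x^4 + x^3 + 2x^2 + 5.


Inflection points occur where f''(x) = 0 and concavity changes.
f(x) = -2x^4 + x^3 + 2x^2 + 5
f'(x) = -8x^3 + 3x^2 + 4x
f''(x) = -24x^2 + 6x + 4
This is a quadratic in x. Use the discriminant to count real roots.
Discriminant = (6)^2 - 4 * (-24) * 4
= 36 - (-384)
= 420
Since discriminant > 0, f''(x) = 0 has 2 distinct real solutions.
A quadratic with two distinct real roots changes sign at each root, so concavity changes at both.
Number of inflection points: 2

2


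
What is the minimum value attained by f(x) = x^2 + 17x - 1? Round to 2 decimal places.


For a quadratic f(x) = ax^2 + bx + c with a > 0, the minimum is at the vertex.
Vertex x-coordinate: x = -b/(2a)
x = -(17) / (2 * 1)
x = -17/2
Substitute back to find the minimum value:
f(-17/2) = 1 * (-17/2)^2 + 17 * (-17/2) - 1
= 289/4 - 289/2 - 1
= -293/4 = -73.25

-73.25


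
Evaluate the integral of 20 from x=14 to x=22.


The integral of a constant k over [a, b] equals k * (b - a).
integral from 14 to 22 of 20 dx
= 20 * (22 - 14)
= 20 * 8
= 160

160


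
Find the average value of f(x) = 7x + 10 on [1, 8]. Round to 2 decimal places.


Average value = 1/(b-a) * integral from a to b of f(x) dx
First compute the integral of 7x + 10:
F(x) = (7/2)x^2 + 10x
F(8) = 7/2 * 64 + 10 * 8 = 304
F(1) = 7/2 * 1 + 10 * 1 = 27/2
Integral = 304 - 27/2 = 581/2
Average = (581/2) / (8 - 1) = (581/2) / 7
= 83/2 = 41.50

41.50


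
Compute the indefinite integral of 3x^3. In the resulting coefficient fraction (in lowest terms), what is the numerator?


Apply the power rule for integration:
integral of ax^n dx = a/(n+1) * x^(n+1) + C
integral of 3x^3 dx
= 3/4 * x^4 + C
The coefficient in lowest terms is 3/4, and its numerator is 3

3


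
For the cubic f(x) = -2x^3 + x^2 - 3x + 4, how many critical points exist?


Find where f'(x) = 0:
f(x) = -2x^3 + x^2 - 3x + 4
f'(x) = -6x^2 + 2x - 3
This is a quadratic in x. Use the discriminant to count real roots.
Discriminant = (2)^2 - 4 * (-6) * (-3)
= 4 - 72
= -68
Since discriminant < 0, f'(x) = 0 has no real solutions.
Number of critical points: 0

0


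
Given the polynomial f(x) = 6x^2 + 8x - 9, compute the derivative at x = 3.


Differentiate term by term using power and sum rules:
f(x) = 6x^2 + 8x - 9
f'(x) = 12x + 8
Substitute x = 3:
f'(3) = 12 * 3 + 8
= 36 + 8
= 44

44


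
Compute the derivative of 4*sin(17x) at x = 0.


Apply the chain rule to differentiate 4*sin(17x):
d/dx [4*sin(17x)]
= 4 * cos(17x) * d/dx(17x)
= 4 * 17 * cos(17x)
= 68 * cos(17x)
Evaluate at x = 0:
= 68 * cos(0)
= 68 * 1
= 68

68


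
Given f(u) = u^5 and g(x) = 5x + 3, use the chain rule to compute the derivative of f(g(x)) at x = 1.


Using the chain rule: (f(g(x)))' = f'(g(x)) * g'(x)
First, find g(1):
g(1) = 5 * 1 + 3 = 8
Next, f'(u) = 5u^4
And g'(x) = 5
So f'(g(1)) * g'(1)
= 5 * 8^4 * 5
= 5 * 4096 * 5
= 102400

102400


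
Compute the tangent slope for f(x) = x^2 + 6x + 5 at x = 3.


The slope of the tangent line equals f'(x) at the point.
f(x) = x^2 + 6x + 5
f'(x) = 2x + 6
At x = 3:
f'(3) = 2 * 3 + 6
= 6 + 6
= 12

12


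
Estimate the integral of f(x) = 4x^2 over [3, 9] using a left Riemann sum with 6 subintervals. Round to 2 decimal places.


Left Riemann sum uses left endpoints of each subinterval.
Interval: [3, 9], n = 6
dx = (9 - 3) / 6 = 1
Left endpoints: [3, 4, 5, 6, 7, 8]
f values: [36, 64, 100, 144, 196, 256]
Sum = dx * (sum of f values)
= 1 * 796
= 796 = 796.00

796.00


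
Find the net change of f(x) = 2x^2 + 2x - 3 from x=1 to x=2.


Net change = f(b) - f(a)
f(x) = 2x^2 + 2x - 3
Compute f(2):
f(2) = 2 * 2^2 + 2 * 2 - 3
= 8 + 4 - 3
= 9
Compute f(1):
f(1) = 2 * 1^2 + 2 * 1 - 3
= 2 + 2 - 3
= 1
Net change = 9 - 1 = 8

8


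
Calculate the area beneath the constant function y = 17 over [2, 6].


The area under a constant function y = 17 is a rectangle.
Width = 6 - 2 = 4
Height = 17
Area = width * height
= 4 * 17
= 68

68


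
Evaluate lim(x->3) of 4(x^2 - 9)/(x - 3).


Direct substitution gives 0/0, so we factor the numerator.
Factor: 4(x^2 - 9) = 4 * (x - 3)(x + 3)
Cancel the common factor (x - 3):
4(x^2 - 9)/(x - 3) = 4 * (x + 3)
Now substitute x = 3:
= 4 * (3 + 3) = 24

24


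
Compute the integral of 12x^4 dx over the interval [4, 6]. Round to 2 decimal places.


Find the antiderivative of 12x^4:
F(x) = 12/5 * x^5
Apply the Fundamental Theorem of Calculus:
F(6) - F(4)
= 12/5 * 6^5 - 12/5 * 4^5
= 12/5 * (7776 - 1024)
= 12/5 * 6752
= 81024/5 = 16204.80

16204.80


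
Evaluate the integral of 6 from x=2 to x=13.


The integral of a constant k over [a, b] equals k * (b - a).
integral from 2 to 13 of 6 dx
= 6 * (13 - 2)
= 6 * 11
= 66

66


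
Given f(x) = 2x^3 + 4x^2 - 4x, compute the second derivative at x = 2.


First derivative:
f'(x) = 6x^2 + 8x - 4
Second derivative:
f''(x) = 12x + 8
Substitute x = 2:
f''(2) = 12 * 2 + 8
= 24 + 8
= 32

32


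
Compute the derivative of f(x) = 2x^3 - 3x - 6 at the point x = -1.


Differentiate f(x) = 2x^3 - 3x - 6 term by term:
f'(x) = 6x^2 - 3
Substitute x = -1:
f'(-1) = 6 * (-1)^2 + 0 * (-1) - 3
= 6 + 0 - 3
= 3

3


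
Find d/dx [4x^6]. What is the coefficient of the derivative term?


We apply the power rule: d/dx [ax^n] = a*n * x^(n-1)
d/dx [4x^6]
= 4 * 6 * x^(6-1)
= 24x^5
The coefficient is 24

24


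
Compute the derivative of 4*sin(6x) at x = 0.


Apply the chain rule to differentiate 4*sin(6x):
d/dx [4*sin(6x)]
= 4 * cos(6x) * d/dx(6x)
= 4 * 6 * cos(6x)
= 24 * cos(6x)
Evaluate at x = 0:
= 24 * cos(0)
= 24 * 1
= 24

24


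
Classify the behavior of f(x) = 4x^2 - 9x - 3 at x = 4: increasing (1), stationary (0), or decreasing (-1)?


Compute f'(x) to determine behavior:
f'(x) = 8x - 9
f'(4) = 8 * 4 - 9
= 32 - 9
= 23
Since f'(4) > 0, the function is increasing (1)

1


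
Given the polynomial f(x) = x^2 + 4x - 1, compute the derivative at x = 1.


Differentiate term by term using power and sum rules:
f(x) = x^2 + 4x - 1
f'(x) = 2x + 4
Substitute x = 1:
f'(1) = 2 * 1 + 4
= 2 + 4
= 6

6


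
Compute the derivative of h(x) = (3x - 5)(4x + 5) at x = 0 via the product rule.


Let u(x) = 3x - 5 and v(x) = 4x + 5
u'(x) = 3
v'(x) = 4
Product rule: h'(x) = u'(x)*v(x) + u(x)*v'(x)
= 3 * (4x + 5) + (3x - 5) * 4
At x = 0:
u(0) = 3 * 0 - 5 = -5
v(0) = 4 * 0 + 5 = 5
h'(0) = 3 * 5 + (-5) * 4
= 15 - 20
= -5

-5


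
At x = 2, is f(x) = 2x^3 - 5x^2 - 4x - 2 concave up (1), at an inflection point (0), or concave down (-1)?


Concavity is determined by the sign of f''(x).
f(x) = 2x^3 - 5x^2 - 4x - 2
f'(x) = 6x^2 - 10x - 4
f''(x) = 12x - 10
f''(2) = 12 * 2 - 10
= 24 - 10
= 14
Since f''(2) > 0, the function is concave up (1)

1


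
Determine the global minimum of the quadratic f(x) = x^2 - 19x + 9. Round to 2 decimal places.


For a quadratic f(x) = ax^2 + bx + c with a > 0, the minimum is at the vertex.
Vertex x-coordinate: x = -b/(2a)
x = -(-19) / (2 * 1)
x = 19/2
Substitute back to find the minimum value:
f(19/2) = 1 * (19/2)^2 - 19 * (19/2) + 9
= 361/4 - 361/2 + 9
= -325/4 = -81.25

-81.25


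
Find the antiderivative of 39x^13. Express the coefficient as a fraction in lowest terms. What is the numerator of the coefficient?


Apply the power rule for integration:
integral of ax^n dx = a/(n+1) * x^(n+1) + C
integral of 39x^13 dx
= 39/14 * x^14 + C
The coefficient in lowest terms is 39/14, and its numerator is 39

39


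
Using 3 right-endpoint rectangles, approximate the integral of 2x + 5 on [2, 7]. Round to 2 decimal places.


Right Riemann sum uses right endpoints of each subinterval.
Interval: [2, 7], n = 3
dx = (7 - 2) / 3 = 5/3
Right endpoints: [11/3, 16/3, 7]
f values: [37/3, 47/3, 19]
Sum = dx * (sum of f values)
= 5/3 * 47
= 235/3 ≈ 78.33

78.33


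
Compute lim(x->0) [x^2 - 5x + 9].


Since polynomials are continuous, we use direct substitution.
lim(x->0) of x^2 - 5x + 9
= 1 * 0^2 - 5 * 0 + 9
= 0 + 0 + 9
= 9

9


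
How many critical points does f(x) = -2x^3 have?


Find where f'(x) = 0:
f(x) = -2x^3
f'(x) = -6x^2
This is a quadratic in x. Use the discriminant to count real roots.
Discriminant = (0)^2 - 4 * (-6) * 0
= 0 - 0
= 0
Since discriminant = 0, f'(x) = 0 has exactly 1 real solution.
Number of critical points: 1

1


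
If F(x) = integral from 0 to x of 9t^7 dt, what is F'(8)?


By the Fundamental Theorem of Calculus (Part 1):
If F(x) = integral from 0 to x of f(t) dt, then F'(x) = f(x)
Here f(t) = 9t^7
So F'(x) = 9x^7
Evaluate at x = 8:
F'(8) = 9 * 8^7
= 9 * 2097152
= 18874368

18874368


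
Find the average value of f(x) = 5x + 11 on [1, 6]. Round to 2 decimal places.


Average value = 1/(b-a) * integral from a to b of f(x) dx
First compute the integral of 5x + 11:
F(x) = (5/2)x^2 + 11x
F(6) = 5/2 * 36 + 11 * 6 = 156
F(1) = 5/2 * 1 + 11 * 1 = 27/2
Integral = 156 - 27/2 = 285/2
Average = (285/2) / (6 - 1) = (285/2) / 5
= 57/2 = 28.50

28.50


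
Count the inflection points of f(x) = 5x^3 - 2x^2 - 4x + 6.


Inflection points occur where f''(x) = 0 and concavity changes.
f(x) = 5x^3 - 2x^2 - 4x + 6
f'(x) = 15x^2 - 4x - 4
f''(x) = 30x - 4
Set f''(x) = 0:
30x - 4 = 0
x = 4 / 30 = 2/15
Since f''(x) is linear (degree 1), it changes sign at this point.
Therefore there is exactly 1 inflection point.

1


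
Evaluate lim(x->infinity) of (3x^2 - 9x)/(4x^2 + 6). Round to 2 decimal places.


For limits at infinity with equal-degree polynomials,
we compare leading coefficients.
Numerator leading term: 3x^2
Denominator leading term: 4x^2
Divide both by x^2:
lim = (3 - 9/x) / (4 + 6/x^2)
As x -> infinity, the 1/x and 1/x^2 terms vanish:
= 3/4 = 0.75

0.75


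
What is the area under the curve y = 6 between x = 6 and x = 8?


The area under a constant function y = 6 is a rectangle.
Width = 8 - 6 = 2
Height = 6
Area = width * height
= 2 * 6
= 12

12


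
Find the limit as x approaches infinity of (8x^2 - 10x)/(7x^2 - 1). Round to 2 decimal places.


For limits at infinity with equal-degree polynomials,
we compare leading coefficients.
Numerator leading term: 8x^2
Denominator leading term: 7x^2
Divide both by x^2:
lim = (8 - 10/x) / (7 - 1/x^2)
As x -> infinity, the 1/x and 1/x^2 terms vanish:
= 8/7 ≈ 1.14

1.14


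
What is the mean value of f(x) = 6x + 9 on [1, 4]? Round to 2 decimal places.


Average value = 1/(b-a) * integral from a to b of f(x) dx
First compute the integral of 6x + 9:
F(x) = 3x^2 + 9x
F(4) = 3 * 16 + 9 * 4 = 84
F(1) = 3 * 1 + 9 * 1 = 12
Integral = 84 - 12 = 72
Average = 72 / (4 - 1) = 72 / 3
= 24 = 24.00

24.00


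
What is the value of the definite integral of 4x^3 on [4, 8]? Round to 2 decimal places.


Find the antiderivative of 4x^3:
F(x) = 4/4 * x^4
Apply the Fundamental Theorem of Calculus:
F(8) - F(4)
= 4/4 * 8^4 - 4/4 * 4^4
= 4/4 * (4096 - 256)
= 4/4 * 3840
= 3840 = 3840.00

3840.00


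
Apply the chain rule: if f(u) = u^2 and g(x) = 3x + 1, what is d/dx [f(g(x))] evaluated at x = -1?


Using the chain rule: (f(g(x)))' = f'(g(x)) * g'(x)
First, find g(-1):
g(-1) = 3 * (-1) + 1 = -2
Next, f'(u) = 2u
And g'(x) = 3
So f'(g(-1)) * g'(-1)
= 2 * (-2) * 3
= -12

-12


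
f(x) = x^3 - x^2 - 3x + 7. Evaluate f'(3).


Differentiate f(x) = x^3 - x^2 - 3x + 7 term by term:
f'(x) = 3x^2 - 2x - 3
Substitute x = 3:
f'(3) = 3 * 3^2 - 2 * 3 - 3
= 27 - 6 - 3
= 18

18


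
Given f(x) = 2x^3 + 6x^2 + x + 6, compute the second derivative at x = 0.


First derivative:
f'(x) = 6x^2 + 12x + 1
Second derivative:
f''(x) = 12x + 12
Substitute x = 0:
f''(0) = 12 * 0 + 12
= 0 + 12
= 12

12


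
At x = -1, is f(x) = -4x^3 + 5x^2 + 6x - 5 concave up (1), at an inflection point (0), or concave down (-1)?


Concavity is determined by the sign of f''(x).
f(x) = -4x^3 + 5x^2 + 6x - 5
f'(x) = -12x^2 + 10x + 6
f''(x) = -24x + 10
f''(-1) = -24 * (-1) + 10
= 24 + 10
= 34
Since f''(-1) > 0, the function is concave up (1)

1


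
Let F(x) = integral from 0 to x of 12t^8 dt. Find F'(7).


By the Fundamental Theorem of Calculus (Part 1):
If F(x) = integral from 0 to x of f(t) dt, then F'(x) = f(x)
Here f(t) = 12t^8
So F'(x) = 12x^8
Evaluate at x = 7:
F'(7) = 12 * 7^8
= 12 * 5764801
= 69177612

69177612


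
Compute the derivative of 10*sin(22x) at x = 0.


Apply the chain rule to differentiate 10*sin(22x):
d/dx [10*sin(22x)]
= 10 * cos(22x) * d/dx(22x)
= 10 * 22 * cos(22x)
= 220 * cos(22x)
Evaluate at x = 0:
= 220 * cos(0)
= 220 * 1
= 220

220


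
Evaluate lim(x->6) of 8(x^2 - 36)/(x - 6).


Direct substitution gives 0/0, so we factor the numerator.
Factor: 8(x^2 - 36) = 8 * (x - 6)(x + 6)
Cancel the common factor (x - 6):
8(x^2 - 36)/(x - 6) = 8 * (x + 6)
Now substitute x = 6:
= 8 * (6 + 6) = 96

96


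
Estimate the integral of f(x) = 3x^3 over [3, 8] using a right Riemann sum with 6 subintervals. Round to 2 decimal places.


Right Riemann sum uses right endpoints of each subinterval.
Interval: [3, 8], n = 6
dx = (8 - 3) / 6 = 5/6
Right endpoints: [23/6, 14/3, 11/2, 19/3, 43/6, 8]
f values: [12167/72, 2744/9, 3993/8, 6859/9, 79507/72, 1536]
Sum = dx * (sum of f values)
= 5/6 * 35003/8
= 175015/48 ≈ 3646.15

3646.15


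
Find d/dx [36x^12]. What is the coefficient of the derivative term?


We apply the power rule: d/dx [ax^n] = a*n * x^(n-1)
d/dx [36x^12]
= 36 * 12 * x^(12-1)
= 432x^11
The coefficient is 432

432


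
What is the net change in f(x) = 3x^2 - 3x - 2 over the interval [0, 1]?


Net change = f(b) - f(a)
f(x) = 3x^2 - 3x - 2
Compute f(1):
f(1) = 3 * 1^2 - 3 * 1 - 2
= 3 - 3 - 2
= -2
Compute f(0):
f(0) = 3 * 0^2 - 3 * 0 - 2
= 0 + 0 - 2
= -2
Net change = -2 - (-2) = 0

0


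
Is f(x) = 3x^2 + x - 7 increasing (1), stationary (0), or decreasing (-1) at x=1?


Compute f'(x) to determine behavior:
f'(x) = 6x + 1
f'(1) = 6 * 1 + 1
= 6 + 1
= 7
Since f'(1) > 0, the function is increasing (1)

1


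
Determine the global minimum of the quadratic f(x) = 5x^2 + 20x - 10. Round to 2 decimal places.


For a quadratic f(x) = ax^2 + bx + c with a > 0, the minimum is at the vertex.
Vertex x-coordinate: x = -b/(2a)
x = -(20) / (2 * 5)
x = -20/10 = -2
Substitute back to find the minimum value:
f(-2) = 5 * (-2)^2 + 20 * (-2) - 10
= 20 - 40 - 10
= -30 = -30.00

-30.00


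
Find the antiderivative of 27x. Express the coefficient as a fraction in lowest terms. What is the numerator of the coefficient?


Apply the power rule for integration:
integral of ax^n dx = a/(n+1) * x^(n+1) + C
integral of 27x dx
= 27/2 * x^2 + C
The coefficient in lowest terms is 27/2, and its numerator is 27

27


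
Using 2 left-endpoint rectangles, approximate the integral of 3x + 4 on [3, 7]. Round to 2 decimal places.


Left Riemann sum uses left endpoints of each subinterval.
Interval: [3, 7], n = 2
dx = (7 - 3) / 2 = 2
Left endpoints: [3, 5]
f values: [13, 19]
Sum = dx * (sum of f values)
= 2 * 32
= 64 = 64.00

64.00


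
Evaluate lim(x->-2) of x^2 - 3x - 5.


Since polynomials are continuous, we use direct substitution.
lim(x->-2) of x^2 - 3x - 5
= 1 * (-2)^2 - 3 * (-2) - 5
= 4 + 6 - 5
= 5

5


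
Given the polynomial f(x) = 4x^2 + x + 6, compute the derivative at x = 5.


Differentiate term by term using power and sum rules:
f(x) = 4x^2 + x + 6
f'(x) = 8x + 1
Substitute x = 5:
f'(5) = 8 * 5 + 1
= 40 + 1
= 41

41


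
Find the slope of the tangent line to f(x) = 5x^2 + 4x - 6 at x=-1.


The slope of the tangent line equals f'(x) at the point.
f(x) = 5x^2 + 4x - 6
f'(x) = 10x + 4
At x = -1:
f'(-1) = 10 * (-1) + 4
= -10 + 4
= -6

-6


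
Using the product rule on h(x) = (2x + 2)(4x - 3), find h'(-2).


Let u(x) = 2x + 2 and v(x) = 4x - 3
u'(x) = 2
v'(x) = 4
Product rule: h'(x) = u'(x)*v(x) + u(x)*v'(x)
= 2 * (4x - 3) + (2x + 2) * 4
At x = -2:
u(-2) = 2 * (-2) + 2 = -2
v(-2) = 4 * (-2) - 3 = -11
h'(-2) = 2 * (-11) + (-2) * 4
= -22 - 8
= -30

-30


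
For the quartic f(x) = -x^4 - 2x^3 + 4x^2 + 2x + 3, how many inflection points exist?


Inflection points occur where f''(x) = 0 and concavity changes.
f(x) = -x^4 - 2x^3 + 4x^2 + 2x + 3
f'(x) = -4x^3 - 6x^2 + 8x + 2
f''(x) = -12x^2 - 12x + 8
This is a quadratic in x. Use the discriminant to count real roots.
Discriminant = (-12)^2 - 4 * (-12) * 8
= 144 - (-384)
= 528
Since discriminant > 0, f''(x) = 0 has 2 distinct real solutions.
A quadratic with two distinct real roots changes sign at each root, so concavity changes at both.
Number of inflection points: 2

2


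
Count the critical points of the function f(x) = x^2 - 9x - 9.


Find where f'(x) = 0:
f'(x) = 2x - 9
Set f'(x) = 0:
2x - 9 = 0
x = 9 / 2 = 9/2
This is a linear equation in x, so there is exactly one solution.
Number of critical points: 1

1


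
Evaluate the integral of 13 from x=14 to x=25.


The integral of a constant k over [a, b] equals k * (b - a).
integral from 14 to 25 of 13 dx
= 13 * (25 - 14)
= 13 * 11
= 143

143


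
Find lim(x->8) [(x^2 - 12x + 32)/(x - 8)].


Direct substitution gives 0/0, so we factor the numerator.
Factor: (x^2 - 12x + 32) = (x - 8)(x - 4)
Cancel the common factor (x - 8):
(x^2 - 12x + 32)/(x - 8) = (x - 4)
Now substitute x = 8:
= (8) - (4) = 4

4


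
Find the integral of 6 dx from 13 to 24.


The integral of a constant k over [a, b] equals k * (b - a).
integral from 13 to 24 of 6 dx
= 6 * (24 - 13)
= 6 * 11
= 66

66


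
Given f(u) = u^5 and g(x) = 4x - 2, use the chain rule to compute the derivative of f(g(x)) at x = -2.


Using the chain rule: (f(g(x)))' = f'(g(x)) * g'(x)
First, find g(-2):
g(-2) = 4 * (-2) - 2 = -10
Next, f'(u) = 5u^4
And g'(x) = 4
So f'(g(-2)) * g'(-2)
= 5 * (-10)^4 * 4
= 5 * 10000 * 4
= 200000

200000


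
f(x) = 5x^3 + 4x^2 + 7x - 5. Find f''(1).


First derivative:
f'(x) = 15x^2 + 8x + 7
Second derivative:
f''(x) = 30x + 8
Substitute x = 1:
f''(1) = 30 * 1 + 8
= 30 + 8
= 38

38


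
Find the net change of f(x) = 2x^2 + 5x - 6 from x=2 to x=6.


Net change = f(b) - f(a)
f(x) = 2x^2 + 5x - 6
Compute f(6):
f(6) = 2 * 6^2 + 5 * 6 - 6
= 72 + 30 - 6
= 96
Compute f(2):
f(2) = 2 * 2^2 + 5 * 2 - 6
= 8 + 10 - 6
= 12
Net change = 96 - 12 = 84

84


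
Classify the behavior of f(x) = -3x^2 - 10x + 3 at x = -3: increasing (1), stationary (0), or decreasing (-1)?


Compute f'(x) to determine behavior:
f'(x) = -6x - 10
f'(-3) = -6 * (-3) - 10
= 18 - 10
= 8
Since f'(-3) > 0, the function is increasing (1)

1


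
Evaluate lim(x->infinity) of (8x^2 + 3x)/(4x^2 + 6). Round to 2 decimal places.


For limits at infinity with equal-degree polynomials,
we compare leading coefficients.
Numerator leading term: 8x^2
Denominator leading term: 4x^2
Divide both by x^2:
lim = (8 + 3/x) / (4 + 6/x^2)
As x -> infinity, the 1/x and 1/x^2 terms vanish:
= 8/4 = 2 = 2.00

2.00


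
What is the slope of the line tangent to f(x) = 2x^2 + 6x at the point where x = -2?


The slope of the tangent line equals f'(x) at the point.
f(x) = 2x^2 + 6x
f'(x) = 4x + 6
At x = -2:
f'(-2) = 4 * (-2) + 6
= -8 + 6
= -2

-2


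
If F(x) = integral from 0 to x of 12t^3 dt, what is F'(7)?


By the Fundamental Theorem of Calculus (Part 1):
If F(x) = integral from 0 to x of f(t) dt, then F'(x) = f(x)
Here f(t) = 12t^3
So F'(x) = 12x^3
Evaluate at x = 7:
F'(7) = 12 * 7^3
= 12 * 343
= 4116

4116


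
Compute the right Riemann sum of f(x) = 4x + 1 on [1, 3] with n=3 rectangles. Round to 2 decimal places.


Right Riemann sum uses right endpoints of each subinterval.
Interval: [1, 3], n = 3
dx = (3 - 1) / 3 = 2/3
Right endpoints: [5/3, 7/3, 3]
f values: [23/3, 31/3, 13]
Sum = dx * (sum of f values)
= 2/3 * 31
= 62/3 ≈ 20.67

20.67


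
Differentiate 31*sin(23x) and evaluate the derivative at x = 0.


Apply the chain rule to differentiate 31*sin(23x):
d/dx [31*sin(23x)]
= 31 * cos(23x) * d/dx(23x)
= 31 * 23 * cos(23x)
= 713 * cos(23x)
Evaluate at x = 0:
= 713 * cos(0)
= 713 * 1
= 713

713


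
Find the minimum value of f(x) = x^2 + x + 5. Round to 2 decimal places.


For a quadratic f(x) = ax^2 + bx + c with a > 0, the minimum is at the vertex.
Vertex x-coordinate: x = -b/(2a)
x = -(1) / (2 * 1)
x = -1/2
Substitute back to find the minimum value:
f(-1/2) = 1 * (-1/2)^2 + 1 * (-1/2) + 5
= 1/4 - 1/2 + 5
= 19/4 = 4.75

4.75


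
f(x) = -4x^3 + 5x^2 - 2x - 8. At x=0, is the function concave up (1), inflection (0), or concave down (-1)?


Concavity is determined by the sign of f''(x).
f(x) = -4x^3 + 5x^2 - 2x - 8
f'(x) = -12x^2 + 10x - 2
f''(x) = -24x + 10
f''(0) = -24 * 0 + 10
= 0 + 10
= 10
Since f''(0) > 0, the function is concave up (1)

1


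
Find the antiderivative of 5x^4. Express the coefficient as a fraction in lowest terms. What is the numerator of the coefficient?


Apply the power rule for integration:
integral of ax^n dx = a/(n+1) * x^(n+1) + C
integral of 5x^4 dx
= 5/5 * x^5 + C
= 1 * x^5 + C
The coefficient in lowest terms is 1 = 1/1, so its numerator is 1

1


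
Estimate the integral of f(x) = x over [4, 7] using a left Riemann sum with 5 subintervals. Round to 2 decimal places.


Left Riemann sum uses left endpoints of each subinterval.
Interval: [4, 7], n = 5
dx = (7 - 4) / 5 = 3/5
Left endpoints: [4, 23/5, 26/5, 29/5, 32/5]
f values: [4, 23/5, 26/5, 29/5, 32/5]
Sum = dx * (sum of f values)
= 3/5 * 26
= 78/5 = 15.60

15.60


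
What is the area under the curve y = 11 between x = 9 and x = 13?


The area under a constant function y = 11 is a rectangle.
Width = 13 - 9 = 4
Height = 11
Area = width * height
= 4 * 11
= 44

44


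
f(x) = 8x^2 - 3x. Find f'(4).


Differentiate term by term using power and sum rules:
f(x) = 8x^2 - 3x
f'(x) = 16x - 3
Substitute x = 4:
f'(4) = 16 * 4 - 3
= 64 - 3
= 61

61


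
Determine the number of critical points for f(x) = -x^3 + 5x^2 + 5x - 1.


Find where f'(x) = 0:
f(x) = -x^3 + 5x^2 + 5x - 1
f'(x) = -3x^2 + 10x + 5
This is a quadratic in x. Use the discriminant to count real roots.
Discriminant = (10)^2 - 4 * (-3) * 5
= 100 - (-60)
= 160
Since discriminant > 0, f'(x) = 0 has 2 real solutions.
Number of critical points: 2

2


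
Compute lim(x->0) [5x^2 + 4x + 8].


Since polynomials are continuous, we use direct substitution.
lim(x->0) of 5x^2 + 4x + 8
= 5 * 0^2 + 4 * 0 + 8
= 0 + 0 + 8
= 8

8


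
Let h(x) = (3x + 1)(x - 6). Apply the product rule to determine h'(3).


Let u(x) = 3x + 1 and v(x) = x - 6
u'(x) = 3
v'(x) = 1
Product rule: h'(x) = u'(x)*v(x) + u(x)*v'(x)
= 3 * (x - 6) + (3x + 1) * 1
At x = 3:
u(3) = 3 * 3 + 1 = 10
v(3) = 1 * 3 - 6 = -3
h'(3) = 3 * (-3) + 10 * 1
= -9 + 10
= 1

1


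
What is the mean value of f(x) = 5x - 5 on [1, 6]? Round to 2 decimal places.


Average value = 1/(b-a) * integral from a to b of f(x) dx
First compute the integral of 5x - 5:
F(x) = (5/2)x^2 - 5x
F(6) = 5/2 * 36 - 5 * 6 = 60
F(1) = 5/2 * 1 - 5 * 1 = -5/2
Integral = 60 - (-5/2) = 125/2
Average = (125/2) / (6 - 1) = (125/2) / 5
= 25/2 = 12.50

12.50


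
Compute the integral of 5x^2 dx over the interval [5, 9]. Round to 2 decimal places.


Find the antiderivative of 5x^2:
F(x) = 5/3 * x^3
Apply the Fundamental Theorem of Calculus:
F(9) - F(5)
= 5/3 * 9^3 - 5/3 * 5^3
= 5/3 * (729 - 125)
= 5/3 * 604
= 3020/3 ≈ 1006.67

1006.67


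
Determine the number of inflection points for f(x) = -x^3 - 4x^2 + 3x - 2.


Inflection points occur where f''(x) = 0 and concavity changes.
f(x) = -x^3 - 4x^2 + 3x - 2
f'(x) = -3x^2 - 8x + 3
f''(x) = -6x - 8
Set f''(x) = 0:
-6x - 8 = 0
x = 8 / (-6) = -4/3
Since f''(x) is linear (degree 1), it changes sign at this point.
Therefore there is exactly 1 inflection point.

1


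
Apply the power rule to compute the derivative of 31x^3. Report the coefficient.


We apply the power rule: d/dx [ax^n] = a*n * x^(n-1)
d/dx [31x^3]
= 31 * 3 * x^(3-1)
= 93x^2
The coefficient is 93

93


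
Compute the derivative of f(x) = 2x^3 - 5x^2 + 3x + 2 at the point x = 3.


Differentiate f(x) = 2x^3 - 5x^2 + 3x + 2 term by term:
f'(x) = 6x^2 - 10x + 3
Substitute x = 3:
f'(3) = 6 * 3^2 - 10 * 3 + 3
= 54 - 30 + 3
= 27

27


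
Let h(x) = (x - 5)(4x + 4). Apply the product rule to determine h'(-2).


Let u(x) = x - 5 and v(x) = 4x + 4
u'(x) = 1
v'(x) = 4
Product rule: h'(x) = u'(x)*v(x) + u(x)*v'(x)
= 1 * (4x + 4) + (x - 5) * 4
At x = -2:
u(-2) = 1 * (-2) - 5 = -7
v(-2) = 4 * (-2) + 4 = -4
h'(-2) = 1 * (-4) + (-7) * 4
= -4 - 28
= -32

-32


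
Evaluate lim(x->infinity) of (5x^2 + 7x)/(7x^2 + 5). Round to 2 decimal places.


For limits at infinity with equal-degree polynomials,
we compare leading coefficients.
Numerator leading term: 5x^2
Denominator leading term: 7x^2
Divide both by x^2:
lim = (5 + 7/x) / (7 + 5/x^2)
As x -> infinity, the 1/x and 1/x^2 terms vanish:
= 5/7 ≈ 0.71

0.71


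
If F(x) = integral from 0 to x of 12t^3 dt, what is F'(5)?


By the Fundamental Theorem of Calculus (Part 1):
If F(x) = integral from 0 to x of f(t) dt, then F'(x) = f(x)
Here f(t) = 12t^3
So F'(x) = 12x^3
Evaluate at x = 5:
F'(5) = 12 * 5^3
= 12 * 125
= 1500

1500


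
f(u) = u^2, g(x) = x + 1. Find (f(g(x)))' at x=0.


Using the chain rule: (f(g(x)))' = f'(g(x)) * g'(x)
First, find g(0):
g(0) = 1 * 0 + 1 = 1
Next, f'(u) = 2u
And g'(x) = 1
So f'(g(0)) * g'(0)
= 2 * 1 * 1
= 2

2


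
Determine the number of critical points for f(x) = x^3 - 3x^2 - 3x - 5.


Find where f'(x) = 0:
f(x) = x^3 - 3x^2 - 3x - 5
f'(x) = 3x^2 - 6x - 3
This is a quadratic in x. Use the discriminant to count real roots.
Discriminant = (-6)^2 - 4 * 3 * (-3)
= 36 - (-36)
= 72
Since discriminant > 0, f'(x) = 0 has 2 real solutions.
Number of critical points: 2

2
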